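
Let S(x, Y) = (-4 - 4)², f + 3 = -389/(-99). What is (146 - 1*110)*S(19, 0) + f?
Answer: 228188/99 ≈ 2304.9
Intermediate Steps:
f = 92/99 (f = -3 - 389/(-99) = -3 - 389*(-1/99) = -3 + 389/99 = 92/99 ≈ 0.92929)
S(x, Y) = 64 (S(x, Y) = (-8)² = 64)
(146 - 1*110)*S(19, 0) + f = (146 - 1*110)*64 + 92/99 = (146 - 110)*64 + 92/99 = 36*64 + 92/99 = 2304 + 92/99 = 228188/99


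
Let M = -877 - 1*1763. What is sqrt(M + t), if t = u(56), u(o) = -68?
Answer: 2*I*sqrt(677) ≈ 52.038*I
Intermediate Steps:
M = -2640 (M = -877 - 1763 = -2640)
t = -68
sqrt(M + t) = sqrt(-2640 - 68) = sqrt(-2708) = 2*I*sqrt(677)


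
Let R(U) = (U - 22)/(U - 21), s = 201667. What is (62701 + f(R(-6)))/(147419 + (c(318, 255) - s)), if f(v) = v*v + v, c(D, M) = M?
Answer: -45710569/39360897 ≈ -1.1613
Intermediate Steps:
R(U) = (-22 + U)/(-21 + U)
f(v) = v + v² (f(v) = v² + v = v + v²)
(62701 + f(R(-6)))/(147419 + (c(318, 255) - s)) = (62701 + ((-22 - 6)/(-21 - 6))*(1 + (-22 - 6)/(-21 - 6)))/(147419 + (255 - 1*201667)) = (62701 + (-28/(-27))*(1 - 28/(-27)))/(147419 + (255 - 201667)) = (62701 + (-1/27*(-28))*(1 - 1/27*(-28)))/(147419 - 201412) = (62701 + 28*(1 + 28/27)/27)/(-53993) = (62701 + (28/27)*(55/27))*(-1/53993) = (62701 + 1540/729)*(-1/53993) = (45710569/729)*(-1/53993) = -45710569/39360897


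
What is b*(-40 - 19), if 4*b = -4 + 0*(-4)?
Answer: 59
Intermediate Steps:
b = -1 (b = (-4 + 0*(-4))/4 = (-4 + 0)/4 = (¼)*(-4) = -1)
b*(-40 - 19) = -(-40 - 19) = -1*(-59) = 59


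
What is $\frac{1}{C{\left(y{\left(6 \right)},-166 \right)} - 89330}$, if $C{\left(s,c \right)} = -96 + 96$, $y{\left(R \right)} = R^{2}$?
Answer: $- \frac{1}{89330} \approx -1.1194 \cdot 10^{-5}$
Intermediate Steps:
$C{\left(s,c \right)} = 0$
$\frac{1}{C{\left(y{\left(6 \right)},-166 \right)} - 89330} = \frac{1}{0 - 89330} = \frac{1}{-89330} = - \frac{1}{89330}$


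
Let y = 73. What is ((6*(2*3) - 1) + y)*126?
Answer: 13608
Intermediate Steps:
((6*(2*3) - 1) + y)*126 = ((6*(2*3) - 1) + 73)*126 = ((6*6 - 1) + 73)*126 = ((36 - 1) + 73)*126 = (35 + 73)*126 = 108*126 = 13608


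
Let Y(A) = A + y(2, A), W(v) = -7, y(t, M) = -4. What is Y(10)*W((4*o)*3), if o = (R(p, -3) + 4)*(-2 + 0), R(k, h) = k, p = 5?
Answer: -42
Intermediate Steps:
o = -18 (o = (5 + 4)*(-2 + 0) = 9*(-2) = -18)
Y(A) = -4 + A (Y(A) = A - 4 = -4 + A)
Y(10)*W((4*o)*3) = (-4 + 10)*(-7) = 6*(-7) = -42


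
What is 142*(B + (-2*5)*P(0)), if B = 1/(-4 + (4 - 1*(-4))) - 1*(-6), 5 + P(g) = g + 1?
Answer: 13135/2 ≈ 6567.5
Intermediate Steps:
P(g) = -4 + g (P(g) = -5 + (g + 1) = -5 + (1 + g) = -4 + g)
B = 25/4 (B = 1/(-4 + (4 + 4)) + 6 = 1/(-4 + 8) + 6 = 1/4 + 6 = ¼ + 6 = 25/4 ≈ 6.2500)
142*(B + (-2*5)*P(0)) = 142*(25/4 + (-2*5)*(-4 + 0)) = 142*(25/4 - 10*(-4)) = 142*(25/4 + 40) = 142*(185/4) = 13135/2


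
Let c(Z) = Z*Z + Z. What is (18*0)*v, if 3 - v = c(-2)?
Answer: 0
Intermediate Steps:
c(Z) = Z + Z² (c(Z) = Z² + Z = Z + Z²)
v = 1 (v = 3 - (-2)*(1 - 2) = 3 - (-2)*(-1) = 3 - 1*2 = 3 - 2 = 1)
(18*0)*v = (18*0)*1 = 0*1 = 0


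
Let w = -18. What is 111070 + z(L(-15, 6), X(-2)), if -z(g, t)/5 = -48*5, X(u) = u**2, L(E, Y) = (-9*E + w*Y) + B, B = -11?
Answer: 112270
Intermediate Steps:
L(E, Y) = -11 - 18*Y - 9*E (L(E, Y) = (-9*E - 18*Y) - 11 = (-18*Y - 9*E) - 11 = -11 - 18*Y - 9*E)
z(g, t) = 1200 (z(g, t) = -(-240)*5 = -5*(-240) = 1200)
111070 + z(L(-15, 6), X(-2)) = 111070 + 1200 = 112270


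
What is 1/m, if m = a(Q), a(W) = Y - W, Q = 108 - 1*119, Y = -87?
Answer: -1/76 ≈ -0.013158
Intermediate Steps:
Q = -11 (Q = 108 - 119 = -11)
a(W) = -87 - W
m = -76 (m = -87 - 1*(-11) = -87 + 11 = -76)
1/m = 1/(-76) = -1/76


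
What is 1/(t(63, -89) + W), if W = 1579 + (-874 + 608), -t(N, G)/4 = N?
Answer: 1/1061 ≈ 0.00094251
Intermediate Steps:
t(N, G) = -4*N
W = 1313 (W = 1579 - 266 = 1313)
1/(t(63, -89) + W) = 1/(-4*63 + 1313) = 1/(-252 + 1313) = 1/1061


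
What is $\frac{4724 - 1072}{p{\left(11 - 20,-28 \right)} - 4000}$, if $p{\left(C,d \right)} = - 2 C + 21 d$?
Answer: $- \frac{1826}{2285} \approx -0.79912$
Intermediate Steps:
$\frac{4724 - 1072}{p{\left(11 - 20,-28 \right)} - 4000} = \frac{4724 - 1072}{\left(- 2 \left(11 - 20\right) + 21 \left(-28\right)\right) - 4000} = \frac{3652}{\left(- 2 \left(11 - 20\right) - 588\right) - 4000} = \frac{3652}{\left(\left(-2\right) \left(-9\right) - 588\right) - 4000} = \frac{3652}{\left(18 - 588\right) - 4000} = \frac{3652}{-570 - 4000} = \frac{3652}{-4570} = 3652 \left(- \frac{1}{4570}\right) = - \frac{1826}{2285}$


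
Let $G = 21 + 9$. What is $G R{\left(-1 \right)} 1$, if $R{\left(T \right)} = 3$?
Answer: $90$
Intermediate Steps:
$G = 30$
$G R{\left(-1 \right)} 1 = 30 \cdot 3 \cdot 1 = 90 \cdot 1 = 90$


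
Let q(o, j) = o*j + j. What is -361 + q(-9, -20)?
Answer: -201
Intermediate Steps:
q(o, j) = j + j*o (q(o, j) = j*o + j = j + j*o)
-361 + q(-9, -20) = -361 - 20*(1 - 9) = -361 - 20*(-8) = -361 + 160 = -201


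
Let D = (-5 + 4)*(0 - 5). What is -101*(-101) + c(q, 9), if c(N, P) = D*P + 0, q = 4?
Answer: 10246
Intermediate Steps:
D = 5 (D = -1*(-5) = 5)
c(N, P) = 5*P (c(N, P) = 5*P + 0 = 5*P)
-101*(-101) + c(q, 9) = -101*(-101) + 5*9 = 10201 + 45 = 10246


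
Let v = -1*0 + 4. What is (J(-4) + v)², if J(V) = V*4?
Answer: 144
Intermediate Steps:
J(V) = 4*V
v = 4 (v = 0 + 4 = 4)
(J(-4) + v)² = (4*(-4) + 4)² = (-16 + 4)² = (-12)² = 144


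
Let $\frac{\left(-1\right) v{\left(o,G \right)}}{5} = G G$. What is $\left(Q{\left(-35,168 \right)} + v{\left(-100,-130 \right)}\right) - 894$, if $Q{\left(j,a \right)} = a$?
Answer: $-85226$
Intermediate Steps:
$v{\left(o,G \right)} = - 5 G^{2}$ ($v{\left(o,G \right)} = - 5 G G = - 5 G^{2}$)
$\left(Q{\left(-35,168 \right)} + v{\left(-100,-130 \right)}\right) - 894 = \left(168 - 5 \left(-130\right)^{2}\right) - 894 = \left(168 - 84500\right) - 894 = -84332 - 894 = -85226$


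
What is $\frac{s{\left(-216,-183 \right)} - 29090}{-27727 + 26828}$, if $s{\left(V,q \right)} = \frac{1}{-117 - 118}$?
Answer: $\frac{220521}{6815} \approx 32.358$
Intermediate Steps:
$s{\left(V,q \right)} = - \frac{1}{235}$ ($s{\left(V,q \right)} = \frac{1}{-235} = - \frac{1}{235}$)
$\frac{s{\left(-216,-183 \right)} - 29090}{-27727 + 26828} = \frac{- \frac{1}{235} - 29090}{-27727 + 26828} = - \frac{6836151}{235 \left(-899\right)} = \left(- \frac{6836151}{235}\right) \left(- \frac{1}{899}\right) = \frac{220521}{6815}$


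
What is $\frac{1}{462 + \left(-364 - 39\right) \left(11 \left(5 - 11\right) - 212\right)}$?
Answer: $\frac{1}{112496} \approx 8.8892 \cdot 10^{-6}$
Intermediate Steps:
$\frac{1}{462 + \left(-364 - 39\right) \left(11 \left(5 - 11\right) - 212\right)} = \frac{1}{462 - 403 \left(11 \left(-6\right) - 212\right)} = \frac{1}{462 - 403 \left(-66 - 212\right)} = \frac{1}{462 - -112034} = \frac{1}{462 + 112034} = \frac{1}{112496}$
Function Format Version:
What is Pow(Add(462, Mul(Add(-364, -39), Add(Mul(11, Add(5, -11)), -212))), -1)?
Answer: Rational(1, 112496) ≈ 8.8892e-6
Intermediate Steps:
Pow(Add(462, Mul(Add(-364, -39), Add(Mul(11, Add(5, -11)), -212))), -1) = Pow(Add(462, Mul(-403, Add(Mul(11, -6), -212))), -1) = Pow(Add(462, Mul(-403, Add(-66, -212))), -1) = Pow(Add(462, Mul(-403, -278)), -1) = Pow(Add(462, 112034), -1) = Pow(112496, -1) = Rational(1, 112496)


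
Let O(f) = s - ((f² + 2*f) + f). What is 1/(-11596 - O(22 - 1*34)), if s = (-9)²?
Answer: -1/11569 ≈ -8.6438e-5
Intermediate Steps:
s = 81
O(f) = 81 - f² - 3*f (O(f) = 81 - ((f² + 2*f) + f) = 81 - (f² + 3*f) = 81 + (-f² - 3*f) = 81 - f² - 3*f)
1/(-11596 - O(22 - 1*34)) = 1/(-11596 - (81 - (22 - 1*34)² - 3*(22 - 1*34))) = 1/(-11596 - (81 - (22 - 34)² - 3*(22 - 34))) = 1/(-11596 - (81 - 1*(-12)² - 3*(-12))) = 1/(-11596 - (81 - 1*144 + 36)) = 1/(-11596 - (81 - 144 + 36)) = 1/(-11596 - 1*(-27)) = 1/(-11596 + 27) = 1/(-11569) = -1/11569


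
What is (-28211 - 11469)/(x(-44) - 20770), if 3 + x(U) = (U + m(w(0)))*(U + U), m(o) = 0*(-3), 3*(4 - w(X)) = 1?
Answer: 39680/16901 ≈ 2.3478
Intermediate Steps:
w(X) = 11/3 (w(X) = 4 - ⅓*1 = 4 - ⅓ = 11/3)
m(o) = 0
x(U) = -3 + 2*U² (x(U) = -3 + (U + 0)*(U + U) = -3 + U*(2*U) = -3 + 2*U²)
(-28211 - 11469)/(x(-44) - 20770) = (-28211 - 11469)/((-3 + 2*(-44)²) - 20770) = -39680/((-3 + 2*1936) - 20770) = -39680/((-3 + 3872) - 20770) = -39680/(3869 - 20770) = -39680/(-16901) = -39680*(-1/16901) = 39680/16901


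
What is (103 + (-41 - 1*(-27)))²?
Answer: 7921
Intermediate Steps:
(103 + (-41 - 1*(-27)))² = (103 + (-41 + 27))² = (103 - 14)² = 89² = 7921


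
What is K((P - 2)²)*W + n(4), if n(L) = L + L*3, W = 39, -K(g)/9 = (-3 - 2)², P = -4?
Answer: -8759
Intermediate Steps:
K(g) = -225 (K(g) = -9*(-3 - 2)² = -9*(-5)² = -9*25 = -225)
n(L) = 4*L (n(L) = L + 3*L = 4*L)
K((P - 2)²)*W + n(4) = -225*39 + 4*4 = -8775 + 16 = -8759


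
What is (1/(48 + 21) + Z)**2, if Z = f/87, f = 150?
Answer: 12103441/4004001 ≈ 3.0228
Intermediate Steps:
Z = 50/29 (Z = 150/87 = 150*(1/87) = 50/29 ≈ 1.7241)
(1/(48 + 21) + Z)**2 = (1/(48 + 21) + 50/29)**2 = (1/69 + 50/29)**2 = (3479/2001)**2 = 12103441/4004001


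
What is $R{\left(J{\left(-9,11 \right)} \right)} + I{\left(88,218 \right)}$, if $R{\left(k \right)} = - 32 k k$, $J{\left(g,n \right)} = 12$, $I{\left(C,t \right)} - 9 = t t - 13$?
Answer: $42912$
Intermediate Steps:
$I{\left(C,t \right)} = -4 + t^{2}$ ($I{\left(C,t \right)} = 9 + \left(t t - 13\right) = 9 + \left(t^{2} - 13\right) = 9 + \left(-13 + t^{2}\right) = -4 + t^{2}$)
$R{\left(k \right)} = - 32 k^{2}$
$R{\left(J{\left(-9,11 \right)} \right)} + I{\left(88,218 \right)} = - 32 \cdot 12^{2} - \left(4 - 218^{2}\right) = \left(-32\right) 144 + \left(-4 + 47524\right) = -4608 + 47520 = 42912$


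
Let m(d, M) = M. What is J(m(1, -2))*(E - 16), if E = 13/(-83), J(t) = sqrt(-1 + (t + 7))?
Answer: -2682/83 ≈ -32.313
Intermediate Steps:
J(t) = sqrt(6 + t) (J(t) = sqrt(-1 + (7 + t)) = sqrt(6 + t))
E = -13/83 (E = 13*(-1/83) = -13/83 ≈ -0.15663)
J(m(1, -2))*(E - 16) = sqrt(6 - 2)*(-13/83 - 16) = sqrt(4)*(-1341/83) = 2*(-1341/83) = -2682/83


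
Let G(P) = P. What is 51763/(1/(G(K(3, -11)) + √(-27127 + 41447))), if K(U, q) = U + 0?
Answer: 155289 + 207052*√895 ≈ 6.3496e+6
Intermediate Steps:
K(U, q) = U
51763/(1/(G(K(3, -11)) + √(-27127 + 41447))) = 51763/(1/(3 + √(-27127 + 41447))) = 51763/(1/(3 + √14320)) = 51763/(1/(3 + 4*√895)) = 51763*(3 + 4*√895) = 155289 + 207052*√895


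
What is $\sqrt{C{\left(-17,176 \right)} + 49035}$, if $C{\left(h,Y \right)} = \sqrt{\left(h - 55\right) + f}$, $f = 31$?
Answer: $\sqrt{49035 + i \sqrt{41}} \approx 221.44 + 0.014 i$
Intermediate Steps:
$C{\left(h,Y \right)} = \sqrt{-24 + h}$ ($C{\left(h,Y \right)} = \sqrt{\left(h - 55\right) + 31} = \sqrt{\left(-55 + h\right) + 31} = \sqrt{-24 + h}$)
$\sqrt{C{\left(-17,176 \right)} + 49035} = \sqrt{\sqrt{-24 - 17} + 49035} = \sqrt{\sqrt{-41} + 49035} = \sqrt{i \sqrt{41} + 49035} = \sqrt{49035 + i \sqrt{41}}$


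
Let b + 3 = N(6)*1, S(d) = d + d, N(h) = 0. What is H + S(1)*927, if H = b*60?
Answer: 1674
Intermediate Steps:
S(d) = 2*d
b = -3 (b = -3 + 0*1 = -3 + 0 = -3)
H = -180 (H = -3*60 = -180)
H + S(1)*927 = -180 + (2*1)*927 = -180 + 2*927 = -180 + 1854 = 1674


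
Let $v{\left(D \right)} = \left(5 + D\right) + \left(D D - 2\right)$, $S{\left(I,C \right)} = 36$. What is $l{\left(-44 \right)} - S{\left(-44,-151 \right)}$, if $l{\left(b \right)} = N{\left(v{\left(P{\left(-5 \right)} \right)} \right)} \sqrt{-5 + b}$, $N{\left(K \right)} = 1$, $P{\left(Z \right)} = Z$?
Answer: $-36 + 7 i \approx -36.0 + 7.0 i$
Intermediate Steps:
$v{\left(D \right)} = 3 + D + D^{2}$ ($v{\left(D \right)} = \left(5 + D\right) + \left(D^{2} - 2\right) = \left(5 + D\right) + \left(-2 + D^{2}\right) = 3 + D + D^{2}$)
$l{\left(b \right)} = \sqrt{-5 + b}$ ($l{\left(b \right)} = 1 \sqrt{-5 + b} = \sqrt{-5 + b}$)
$l{\left(-44 \right)} - S{\left(-44,-151 \right)} = \sqrt{-5 - 44} - 36 = \sqrt{-49} - 36 = 7 i - 36 = -36 + 7 i$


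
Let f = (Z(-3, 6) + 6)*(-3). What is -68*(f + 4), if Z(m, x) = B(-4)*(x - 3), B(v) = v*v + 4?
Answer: 13192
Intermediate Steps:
B(v) = 4 + v**2 (B(v) = v**2 + 4 = 4 + v**2)
Z(m, x) = -60 + 20*x (Z(m, x) = (4 + (-4)**2)*(x - 3) = (4 + 16)*(-3 + x) = 20*(-3 + x) = -60 + 20*x)
f = -198 (f = ((-60 + 20*6) + 6)*(-3) = ((-60 + 120) + 6)*(-3) = (60 + 6)*(-3) = 66*(-3) = -198)
-68*(f + 4) = -68*(-198 + 4) = -68*(-194) = 13192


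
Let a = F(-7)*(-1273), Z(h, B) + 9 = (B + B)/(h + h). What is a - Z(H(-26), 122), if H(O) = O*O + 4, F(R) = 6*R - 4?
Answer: 19912719/340 ≈ 58567.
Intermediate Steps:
F(R) = -4 + 6*R
H(O) = 4 + O**2 (H(O) = O**2 + 4 = 4 + O**2)
Z(h, B) = -9 + B/h (Z(h, B) = -9 + (B + B)/(h + h) = -9 + (2*B)/((2*h)) = -9 + (2*B)*(1/(2*h)) = -9 + B/h)
a = 58558 (a = (-4 + 6*(-7))*(-1273) = (-4 - 42)*(-1273) = -46*(-1273) = 58558)
a - Z(H(-26), 122) = 58558 - (-9 + 122/(4 + (-26)**2)) = 58558 - (-9 + 122/(4 + 676)) = 58558 - (-9 + 122/680) = 58558 - (-9 + 122*(1/680)) = 58558 - (-9 + 61/340) = 58558 - 1*(-2999/340) = 58558 + 2999/340 = 19912719/340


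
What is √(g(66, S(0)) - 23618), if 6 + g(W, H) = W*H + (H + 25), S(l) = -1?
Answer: I*√23666 ≈ 153.84*I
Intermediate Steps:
g(W, H) = 19 + H + H*W (g(W, H) = -6 + (W*H + (H + 25)) = -6 + (H*W + (25 + H)) = -6 + (25 + H + H*W) = 19 + H + H*W)
√(g(66, S(0)) - 23618) = √((19 - 1 - 1*66) - 23618) = √((19 - 1 - 66) - 23618) = √(-48 - 23618) = √(-23666) = I*√23666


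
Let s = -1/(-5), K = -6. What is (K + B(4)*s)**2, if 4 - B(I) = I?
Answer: 36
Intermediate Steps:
B(I) = 4 - I
s = 1/5 (s = -1*(-1/5) = 1/5 ≈ 0.20000)
(K + B(4)*s)**2 = (-6 + (4 - 1*4)*(1/5))**2 = (-6 + (4 - 4)*(1/5))**2 = (-6 + 0*(1/5))**2 = (-6 + 0)**2 = (-6)**2 = 36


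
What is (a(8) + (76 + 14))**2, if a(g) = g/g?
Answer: 8281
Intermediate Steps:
a(g) = 1
(a(8) + (76 + 14))**2 = (1 + (76 + 14))**2 = (1 + 90)**2 = 91**2 = 8281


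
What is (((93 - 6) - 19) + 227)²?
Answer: 87025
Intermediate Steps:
(((93 - 6) - 19) + 227)² = ((87 - 19) + 227)² = (68 + 227)² = 295² = 87025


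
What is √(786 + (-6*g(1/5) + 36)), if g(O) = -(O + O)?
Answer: 3*√2290/5 ≈ 28.712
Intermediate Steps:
g(O) = -2*O
√(786 + (-6*g(1/5) + 36)) = √(786 + (-(-12)/5 + 36)) = √(786 + (-6*(-⅖) + 36)) = √(786 + (12/5 + 36)) = √(786 + 192/5) = √(4122/5) = 3*√2290/5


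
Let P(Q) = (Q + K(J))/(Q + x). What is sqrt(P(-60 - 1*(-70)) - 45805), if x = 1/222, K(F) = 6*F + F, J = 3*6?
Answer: I*sqrt(225881725573)/2221 ≈ 213.99*I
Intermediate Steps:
J = 18
K(F) = 7*F
x = 1/222 ≈ 0.0045045
P(Q) = (126 + Q)/(1/222 + Q) (P(Q) = (Q + 7*18)/(Q + 1/222) = (Q + 126)/(1/222 + Q) = (126 + Q)/(1/222 + Q))
sqrt(P(-60 - 1*(-70)) - 45805) = sqrt(222*(126 + (-60 - 1*(-70)))/(1 + 222*(-60 - 1*(-70))) - 45805) = sqrt(222*(126 + (-60 + 70))/(1 + 222*(-60 + 70)) - 45805) = sqrt(222*(126 + 10)/(1 + 222*10) - 45805) = sqrt(222*136/(1 + 2220) - 45805) = sqrt(222*136/2221 - 45805) = sqrt(222*(1/2221)*136 - 45805) = sqrt(30192/2221 - 45805) = sqrt(-101702713/2221) = I*sqrt(225881725573)/2221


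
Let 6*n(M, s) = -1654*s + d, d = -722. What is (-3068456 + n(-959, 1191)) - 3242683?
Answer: -19918735/3 ≈ -6.6396e+6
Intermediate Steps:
n(M, s) = -361/3 - 827*s/3 (n(M, s) = (-1654*s - 722)/6 = (-722 - 1654*s)/6 = -361/3 - 827*s/3)
(-3068456 + n(-959, 1191)) - 3242683 = (-3068456 + (-361/3 - 827/3*1191)) - 3242683 = (-3068456 + (-361/3 - 328319)) - 3242683 = (-3068456 - 985318/3) - 3242683 = -10190686/3 - 3242683 = -19918735/3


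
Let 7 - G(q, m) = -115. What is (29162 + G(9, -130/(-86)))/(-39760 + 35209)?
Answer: -29284/4551 ≈ -6.4346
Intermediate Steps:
G(q, m) = 122 (G(q, m) = 7 - 1*(-115) = 7 + 115 = 122)
(29162 + G(9, -130/(-86)))/(-39760 + 35209) = (29162 + 122)/(-39760 + 35209) = 29284/(-4551) = 29284*(-1/4551) = -29284/4551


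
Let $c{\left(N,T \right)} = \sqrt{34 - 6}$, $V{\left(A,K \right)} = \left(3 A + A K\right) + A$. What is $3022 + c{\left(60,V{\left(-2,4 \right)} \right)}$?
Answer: $3022 + 2 \sqrt{7} \approx 3027.3$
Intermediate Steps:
$V{\left(A,K \right)} = 4 A + A K$
$c{\left(N,T \right)} = 2 \sqrt{7}$ ($c{\left(N,T \right)} = \sqrt{28} = 2 \sqrt{7}$)
$3022 + c{\left(60,V{\left(-2,4 \right)} \right)} = 3022 + 2 \sqrt{7}$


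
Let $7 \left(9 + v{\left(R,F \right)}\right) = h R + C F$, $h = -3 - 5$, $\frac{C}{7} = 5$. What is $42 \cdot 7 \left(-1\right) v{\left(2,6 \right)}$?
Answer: $-5502$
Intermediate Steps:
$C = 35$ ($C = 7 \cdot 5 = 35$)
$h = -8$
$v{\left(R,F \right)} = -9 + 5 F - \frac{8 R}{7}$ ($v{\left(R,F \right)} = -9 + \frac{- 8 R + 35 F}{7} = -9 + \left(5 F - \frac{8 R}{7}\right) = -9 + 5 F - \frac{8 R}{7}$)
$42 \cdot 7 \left(-1\right) v{\left(2,6 \right)} = 42 \cdot 7 \left(-1\right) \left(-9 + 5 \cdot 6 - \frac{16}{7}\right) = 42 \left(- 7 \left(-9 + 30 - \frac{16}{7}\right)\right) = 42 \left(\left(-7\right) \frac{131}{7}\right) = 42 \left(-131\right) = -5502$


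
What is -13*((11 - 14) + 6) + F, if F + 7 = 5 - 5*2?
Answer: -51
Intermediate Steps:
F = -12 (F = -7 + (5 - 5*2) = -7 + (5 - 10) = -7 - 5 = -12)
-13*((11 - 14) + 6) + F = -13*((11 - 14) + 6) - 12 = -13*(-3 + 6) - 12 = -13*3 - 12 = -39 - 12 = -51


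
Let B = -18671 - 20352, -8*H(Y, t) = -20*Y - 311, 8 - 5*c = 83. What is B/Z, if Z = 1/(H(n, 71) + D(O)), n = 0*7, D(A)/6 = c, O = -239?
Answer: 15960407/8 ≈ 1.9951e+6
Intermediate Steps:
c = -15 (c = 8/5 - 1/5*83 = 8/5 - 83/5 = -15)
D(A) = -90 (D(A) = 6*(-15) = -90)
n = 0
H(Y, t) = 311/8 + 5*Y/2 (H(Y, t) = -(-20*Y - 311)/8 = -(-311 - 20*Y)/8 = 311/8 + 5*Y/2)
Z = -8/409 (Z = 1/((311/8 + (5/2)*0) - 90) = 1/((311/8 + 0) - 90) = 1/(311/8 - 90) = 1/(-409/8) = -8/409 ≈ -0.019560)
B = -39023
B/Z = -39023/(-8/409) = -39023*(-409/8) = 15960407/8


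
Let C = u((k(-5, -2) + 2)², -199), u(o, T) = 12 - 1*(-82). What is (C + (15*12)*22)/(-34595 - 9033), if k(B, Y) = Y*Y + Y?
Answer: -2027/21814 ≈ -0.092922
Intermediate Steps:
k(B, Y) = Y + Y² (k(B, Y) = Y² + Y = Y + Y²)
u(o, T) = 94 (u(o, T) = 12 + 82 = 94)
C = 94
(C + (15*12)*22)/(-34595 - 9033) = (94 + (15*12)*22)/(-34595 - 9033) = (94 + 180*22)/(-43628) = (94 + 3960)*(-1/43628) = 4054*(-1/43628) = -2027/21814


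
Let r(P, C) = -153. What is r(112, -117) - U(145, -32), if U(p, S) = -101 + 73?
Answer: -125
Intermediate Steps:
U(p, S) = -28
r(112, -117) - U(145, -32) = -153 - 1*(-28) = -153 + 28 = -125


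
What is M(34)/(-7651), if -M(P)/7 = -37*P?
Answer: -1258/1093 ≈ -1.1510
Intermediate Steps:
M(P) = 259*P (M(P) = -(-259)*P = 259*P)
M(34)/(-7651) = (259*34)/(-7651) = 8806*(-1/7651) = -1258/1093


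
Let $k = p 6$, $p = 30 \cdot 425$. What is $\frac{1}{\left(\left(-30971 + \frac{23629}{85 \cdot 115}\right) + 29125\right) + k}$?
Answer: $\frac{9775}{729766479} \approx 1.3395 \cdot 10^{-5}$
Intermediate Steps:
$p = 12750$
$k = 76500$ ($k = 12750 \cdot 6 = 76500$)
$\frac{1}{\left(\left(-30971 + \frac{23629}{85 \cdot 115}\right) + 29125\right) + k} = \frac{1}{\left(\left(-30971 + \frac{23629}{85 \cdot 115}\right) + 29125\right) + 76500} = \frac{1}{\left(\left(-30971 + \frac{23629}{9775}\right) + 29125\right) + 76500} = \frac{1}{\left(- \frac{302717896}{9775} + 29125\right) + 76500} = \frac{1}{- \frac{18021021}{9775} + 76500} = \frac{1}{\frac{729766479}{9775}} = \frac{9775}{729766479}$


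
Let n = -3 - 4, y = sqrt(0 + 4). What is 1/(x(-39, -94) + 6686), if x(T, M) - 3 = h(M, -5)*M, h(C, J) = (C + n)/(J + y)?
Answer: 3/10573 ≈ 0.00028374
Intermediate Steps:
y = 2 (y = sqrt(4) = 2)
n = -7
h(C, J) = (-7 + C)/(2 + J) (h(C, J) = (C - 7)/(J + 2) = (-7 + C)/(2 + J))
x(T, M) = 3 + M*(7/3 - M/3) (x(T, M) = 3 + ((-7 + M)/(2 - 5))*M = 3 + ((-7 + M)/(-3))*M = 3 + (-(-7 + M)/3)*M = 3 + (7/3 - M/3)*M = 3 + M*(7/3 - M/3))
1/(x(-39, -94) + 6686) = 1/((3 + (1/3)*(-94)*(7 - 1*(-94))) + 6686) = 1/((3 + (1/3)*(-94)*(7 + 94)) + 6686) = 1/((3 + (1/3)*(-94)*101) + 6686) = 1/((3 - 9494/3) + 6686) = 1/(-9485/3 + 6686) = 1/(10573/3) = 3/10573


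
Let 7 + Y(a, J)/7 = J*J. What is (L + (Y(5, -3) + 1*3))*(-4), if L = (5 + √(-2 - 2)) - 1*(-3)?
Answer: -100 - 8*I ≈ -100.0 - 8.0*I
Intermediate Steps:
Y(a, J) = -49 + 7*J² (Y(a, J) = -49 + 7*(J*J) = -49 + 7*J²)
L = 8 + 2*I (L = (5 + √(-4)) + 3 = (5 + 2*I) + 3 = 8 + 2*I ≈ 8.0 + 2.0*I)
(L + (Y(5, -3) + 1*3))*(-4) = ((8 + 2*I) + ((-49 + 7*(-3)²) + 1*3))*(-4) = ((8 + 2*I) + ((-49 + 7*9) + 3))*(-4) = ((8 + 2*I) + ((-49 + 63) + 3))*(-4) = ((8 + 2*I) + (14 + 3))*(-4) = ((8 + 2*I) + 17)*(-4) = (25 + 2*I)*(-4) = -100 - 8*I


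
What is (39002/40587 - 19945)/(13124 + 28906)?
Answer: -809468713/1705871610 ≈ -0.47452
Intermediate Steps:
(39002/40587 - 19945)/(13124 + 28906) = (39002*(1/40587) - 19945)/42030 = (39002/40587 - 19945)*(1/42030) = -809468713/40587*1/42030 = -809468713/1705871610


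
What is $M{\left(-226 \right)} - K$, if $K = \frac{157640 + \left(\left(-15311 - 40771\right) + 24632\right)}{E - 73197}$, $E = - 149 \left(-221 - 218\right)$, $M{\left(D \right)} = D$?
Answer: $- \frac{816723}{3893} \approx -209.79$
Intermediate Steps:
$E = 65411$ ($E = \left(-149\right) \left(-439\right) = 65411$)
$K = - \frac{63095}{3893}$ ($K = \frac{157640 + \left(\left(-15311 - 40771\right) + 24632\right)}{65411 - 73197} = \frac{157640 + \left(-56082 + 24632\right)}{-7786} = \left(157640 - 31450\right) \left(- \frac{1}{7786}\right) = 126190 \left(- \frac{1}{7786}\right) = - \frac{63095}{3893} \approx -16.207$)
$M{\left(-226 \right)} - K = -226 - - \frac{63095}{3893} = -226 + \frac{63095}{3893} = - \frac{816723}{3893}$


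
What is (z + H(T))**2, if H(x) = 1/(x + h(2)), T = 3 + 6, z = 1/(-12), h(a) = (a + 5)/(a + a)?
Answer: 25/266256 ≈ 9.3895e-5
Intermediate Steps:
h(a) = (5 + a)/(2*a) (h(a) = (5 + a)/((2*a)) = (5 + a)*(1/(2*a)) = (5 + a)/(2*a))
z = -1/12 ≈ -0.083333
T = 9
H(x) = 1/(7/4 + x) (H(x) = 1/(x + (1/2)*(5 + 2)/2) = 1/(x + (1/2)*(1/2)*7) = 1/(x + 7/4) = 1/(7/4 + x))
(z + H(T))**2 = (-1/12 + 4/(7 + 4*9))**2 = (-1/12 + 4/(7 + 36))**2 = (-1/12 + 4/43)**2 = (5/516)**2 = 25/266256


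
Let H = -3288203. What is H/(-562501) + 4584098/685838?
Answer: 2416867139106/192892280419 ≈ 12.530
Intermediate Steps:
H/(-562501) + 4584098/685838 = -3288203/(-562501) + 4584098/685838 = -3288203*(-1/562501) + 4584098*(1/685838) = 3288203/562501 + 2292049/342919 = 2416867139106/192892280419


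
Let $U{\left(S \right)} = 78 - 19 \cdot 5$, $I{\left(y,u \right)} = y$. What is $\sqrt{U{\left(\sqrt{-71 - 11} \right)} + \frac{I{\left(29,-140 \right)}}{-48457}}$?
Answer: $\frac{i \sqrt{39918779686}}{48457} \approx 4.1232 i$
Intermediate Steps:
$U{\left(S \right)} = -17$ ($U{\left(S \right)} = 78 - 95 = -17$)
$\sqrt{U{\left(\sqrt{-71 - 11} \right)} + \frac{I{\left(29,-140 \right)}}{-48457}} = \sqrt{-17 + \frac{29}{-48457}} = \sqrt{-17 + 29 \left(- \frac{1}{48457}\right)} = \sqrt{-17 - \frac{29}{48457}} = \sqrt{- \frac{823798}{48457}} = \frac{i \sqrt{39918779686}}{48457}$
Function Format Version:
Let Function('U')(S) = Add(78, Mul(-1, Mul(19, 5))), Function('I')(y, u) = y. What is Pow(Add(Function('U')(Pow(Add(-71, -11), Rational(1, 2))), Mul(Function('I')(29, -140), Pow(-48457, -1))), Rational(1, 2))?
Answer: Mul(Rational(1, 48457), I, Pow(39918779686, Rational(1, 2))) ≈ Mul(4.1232, I)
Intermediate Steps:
Function('U')(S) = -17 (Function('U')(S) = Add(78, Mul(-1, 95)) = Add(78, -95) = -17)
Pow(Add(Function('U')(Pow(Add(-71, -11), Rational(1, 2))), Mul(Function('I')(29, -140), Pow(-48457, -1))), Rational(1, 2)) = Pow(Add(-17, Mul(29, Pow(-48457, -1))), Rational(1, 2)) = Pow(Add(-17, Mul(29, Rational(-1, 48457))), Rational(1, 2)) = Pow(Add(-17, Rational(-29, 48457)), Rational(1, 2)) = Pow(Rational(-823798, 48457), Rational(1, 2)) = Mul(Rational(1, 48457), I, Pow(39918779686, Rational(1, 2)))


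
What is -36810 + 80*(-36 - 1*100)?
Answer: -47690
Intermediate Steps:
-36810 + 80*(-36 - 1*100) = -36810 + 80*(-36 - 100) = -36810 + 80*(-136) = -36810 - 10880 = -47690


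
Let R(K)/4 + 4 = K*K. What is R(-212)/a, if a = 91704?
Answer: 7490/3821 ≈ 1.9602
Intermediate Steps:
R(K) = -16 + 4*K² (R(K) = -16 + 4*(K*K) = -16 + 4*K²)
R(-212)/a = (-16 + 4*(-212)²)/91704 = (-16 + 4*44944)*(1/91704) = (-16 + 179776)*(1/91704) = 179760*(1/91704) = 7490/3821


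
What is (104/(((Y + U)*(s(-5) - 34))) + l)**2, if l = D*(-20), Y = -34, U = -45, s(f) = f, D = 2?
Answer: 89718784/56169 ≈ 1597.3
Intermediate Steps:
l = -40 (l = 2*(-20) = -40)
(104/(((Y + U)*(s(-5) - 34))) + l)**2 = (104/(((-34 - 45)*(-5 - 34))) - 40)**2 = (104/((-79*(-39))) - 40)**2 = (104/3081 - 40)**2 = (104*(1/3081) - 40)**2 = (8/237 - 40)**2 = (-9472/237)**2 = 89718784/56169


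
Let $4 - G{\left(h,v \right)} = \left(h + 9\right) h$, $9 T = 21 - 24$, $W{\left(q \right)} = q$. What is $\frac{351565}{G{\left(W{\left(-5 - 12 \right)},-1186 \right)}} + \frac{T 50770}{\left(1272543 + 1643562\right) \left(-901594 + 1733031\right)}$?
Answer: $- \frac{170477918028969781}{64008320452164} \approx -2663.4$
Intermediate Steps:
$T = - \frac{1}{3}$ ($T = \frac{21 - 24}{9} = \frac{1}{9} \left(-3\right) = - \frac{1}{3} \approx -0.33333$)
$G{\left(h,v \right)} = 4 - h \left(9 + h\right)$ ($G{\left(h,v \right)} = 4 - \left(h + 9\right) h = 4 - \left(9 + h\right) h = 4 - h \left(9 + h\right)$)
$\frac{351565}{G{\left(W{\left(-5 - 12 \right)},-1186 \right)}} + \frac{T 50770}{\left(1272543 + 1643562\right) \left(-901594 + 1733031\right)} = \frac{351565}{4 - \left(-5 - 12\right)^{2} - 9 \left(-5 - 12\right)} + \frac{\left(- \frac{1}{3}\right) 50770}{\left(1272543 + 1643562\right) \left(-901594 + 1733031\right)} = \frac{351565}{4 - \left(-5 - 12\right)^{2} - 9 \left(-5 - 12\right)} - \frac{50770}{3 \cdot 2916105 \cdot 831437} = \frac{351565}{4 - \left(-17\right)^{2} - -153} - \frac{50770}{3 \cdot 2424557592885} = \frac{351565}{4 - 289 + 153} - \frac{10154}{1454734555731} = \frac{351565}{-132} - \frac{10154}{1454734555731} = 351565 \left(- \frac{1}{132}\right) - \frac{10154}{1454734555731} = - \frac{351565}{132} - \frac{10154}{1454734555731} = - \frac{170477918028969781}{64008320452164}$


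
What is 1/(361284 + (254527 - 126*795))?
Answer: 1/515641 ≈ 1.9393e-6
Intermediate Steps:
1/(361284 + (254527 - 126*795)) = 1/(361284 + (254527 - 1*100170)) = 1/(361284 + (254527 - 100170)) = 1/(361284 + 154357) = 1/515641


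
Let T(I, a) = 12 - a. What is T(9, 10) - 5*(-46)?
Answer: 232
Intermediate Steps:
T(9, 10) - 5*(-46) = (12 - 1*10) - 5*(-46) = (12 - 10) + 230 = 2 + 230 = 232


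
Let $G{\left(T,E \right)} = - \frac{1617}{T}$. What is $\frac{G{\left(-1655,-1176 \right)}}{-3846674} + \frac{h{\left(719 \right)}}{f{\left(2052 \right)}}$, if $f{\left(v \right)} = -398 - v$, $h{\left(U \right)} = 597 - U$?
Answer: $\frac{77667798569}{1559730140150} \approx 0.049796$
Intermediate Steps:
$\frac{G{\left(-1655,-1176 \right)}}{-3846674} + \frac{h{\left(719 \right)}}{f{\left(2052 \right)}} = \frac{\left(-1617\right) \frac{1}{-1655}}{-3846674} + \frac{597 - 719}{-398 - 2052} = \left(-1617\right) \left(- \frac{1}{1655}\right) \left(- \frac{1}{3846674}\right) + \frac{597 - 719}{-398 - 2052} = \frac{1617}{1655} \left(- \frac{1}{3846674}\right) - \frac{122}{-2450} = - \frac{1617}{6366245470} - - \frac{61}{1225} = - \frac{1617}{6366245470} + \frac{61}{1225} = \frac{77667798569}{1559730140150}$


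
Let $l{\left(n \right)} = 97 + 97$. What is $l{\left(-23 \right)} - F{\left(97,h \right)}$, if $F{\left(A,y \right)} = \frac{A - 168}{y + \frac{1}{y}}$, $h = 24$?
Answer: $\frac{113642}{577} \approx 196.95$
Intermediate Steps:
$F{\left(A,y \right)} = \frac{-168 + A}{y + \frac{1}{y}}$
$l{\left(n \right)} = 194$
$l{\left(-23 \right)} - F{\left(97,h \right)} = 194 - \frac{24 \left(-168 + 97\right)}{1 + 24^{2}} = 194 - 24 \frac{1}{1 + 576} \left(-71\right) = 194 - 24 \cdot \frac{1}{577} \left(-71\right) = 194 - - \frac{1704}{577} = 194 + \frac{1704}{577} = \frac{113642}{577}$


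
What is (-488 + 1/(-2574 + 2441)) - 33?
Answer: -69294/133 ≈ -521.01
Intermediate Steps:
(-488 + 1/(-2574 + 2441)) - 33 = (-488 + 1/(-133)) - 33 = (-488 - 1/133) - 33 = -64905/133 - 33 = -69294/133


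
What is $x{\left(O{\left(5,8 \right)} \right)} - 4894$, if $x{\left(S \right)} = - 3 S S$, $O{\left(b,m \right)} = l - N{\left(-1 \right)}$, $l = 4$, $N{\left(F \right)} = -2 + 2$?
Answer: $-4942$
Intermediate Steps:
$N{\left(F \right)} = 0$
$O{\left(b,m \right)} = 4$ ($O{\left(b,m \right)} = 4 - 0 = 4 + 0 = 4$)
$x{\left(S \right)} = - 3 S^{2}$
$x{\left(O{\left(5,8 \right)} \right)} - 4894 = - 3 \cdot 4^{2} - 4894 = \left(-3\right) 16 - 4894 = -48 - 4894 = -4942$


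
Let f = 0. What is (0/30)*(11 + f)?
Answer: 0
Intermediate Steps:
(0/30)*(11 + f) = (0/30)*(11 + 0) = (0*(1/30))*11 = 0*11 = 0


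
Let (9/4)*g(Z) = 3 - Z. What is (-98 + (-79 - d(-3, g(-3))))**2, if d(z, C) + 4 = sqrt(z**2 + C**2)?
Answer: (519 + sqrt(145))**2/9 ≈ 31334.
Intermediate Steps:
g(Z) = 4/3 - 4*Z/9 (g(Z) = 4*(3 - Z)/9 = 4/3 - 4*Z/9)
d(z, C) = -4 + sqrt(C**2 + z**2) (d(z, C) = -4 + sqrt(z**2 + C**2) = -4 + sqrt(C**2 + z**2))
(-98 + (-79 - d(-3, g(-3))))**2 = (-98 + (-79 - (-4 + sqrt((4/3 - 4/9*(-3))**2 + (-3)**2))))**2 = (-98 + (-79 - (-4 + sqrt((4/3 + 4/3)**2 + 9))))**2 = (-98 + (-79 - (-4 + sqrt((8/3)**2 + 9))))**2 = (-98 + (-79 - (-4 + sqrt(64/9 + 9))))**2 = (-98 + (-79 - (-4 + sqrt(145/9))))**2 = (-98 + (-79 - (-4 + sqrt(145)/3)))**2 = (-98 + (-79 + (4 - sqrt(145)/3)))**2 = (-98 + (-75 - sqrt(145)/3))**2 = (-173 - sqrt(145)/3)**2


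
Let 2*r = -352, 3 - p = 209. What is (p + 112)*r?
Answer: 16544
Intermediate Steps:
p = -206 (p = 3 - 1*209 = 3 - 209 = -206)
r = -176 (r = (1/2)*(-352) = -176)
(p + 112)*r = (-206 + 112)*(-176) = -94*(-176) = 16544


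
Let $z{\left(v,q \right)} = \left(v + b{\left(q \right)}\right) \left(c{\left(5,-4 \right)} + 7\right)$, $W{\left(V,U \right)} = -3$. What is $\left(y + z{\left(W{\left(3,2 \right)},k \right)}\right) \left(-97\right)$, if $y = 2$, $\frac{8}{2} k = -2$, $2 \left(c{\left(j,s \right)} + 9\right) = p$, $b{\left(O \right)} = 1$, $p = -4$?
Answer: $-970$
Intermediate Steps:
$c{\left(j,s \right)} = -11$ ($c{\left(j,s \right)} = -9 + \frac{1}{2} \left(-4\right) = -9 - 2 = -11$)
$k = - \frac{1}{2}$ ($k = \frac{1}{4} \left(-2\right) = - \frac{1}{2} \approx -0.5$)
$z{\left(v,q \right)} = -4 - 4 v$ ($z{\left(v,q \right)} = \left(v + 1\right) \left(-11 + 7\right) = \left(1 + v\right) \left(-4\right) = -4 - 4 v$)
$\left(y + z{\left(W{\left(3,2 \right)},k \right)}\right) \left(-97\right) = \left(2 - -8\right) \left(-97\right) = \left(2 + \left(-4 + 12\right)\right) \left(-97\right) = \left(2 + 8\right) \left(-97\right) = 10 \left(-97\right) = -970$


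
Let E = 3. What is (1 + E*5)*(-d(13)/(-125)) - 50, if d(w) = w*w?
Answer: -3546/125 ≈ -28.368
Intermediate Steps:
d(w) = w**2
(1 + E*5)*(-d(13)/(-125)) - 50 = (1 + 3*5)*(-1*13**2/(-125)) - 50 = (1 + 15)*(-1*169*(-1/125)) - 50 = 16*(-169*(-1/125)) - 50 = 16*(169/125) - 50 = 2704/125 - 50 = -3546/125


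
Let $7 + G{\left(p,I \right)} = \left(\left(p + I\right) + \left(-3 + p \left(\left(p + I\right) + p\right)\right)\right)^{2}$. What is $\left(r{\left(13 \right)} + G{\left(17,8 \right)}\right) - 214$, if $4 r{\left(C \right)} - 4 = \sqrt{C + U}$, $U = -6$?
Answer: $541476 + \frac{\sqrt{7}}{4} \approx 5.4148 \cdot 10^{5}$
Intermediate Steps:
$r{\left(C \right)} = 1 + \frac{\sqrt{-6 + C}}{4}$ ($r{\left(C \right)} = 1 + \frac{\sqrt{C - 6}}{4} = 1 + \frac{\sqrt{-6 + C}}{4}$)
$G{\left(p,I \right)} = -7 + \left(-3 + I + p + p \left(I + 2 p\right)\right)^{2}$ ($G{\left(p,I \right)} = -7 + \left(\left(p + I\right) + \left(-3 + p \left(\left(p + I\right) + p\right)\right)\right)^{2} = -7 + \left(\left(I + p\right) + \left(-3 + p \left(\left(I + p\right) + p\right)\right)\right)^{2} = -7 + \left(\left(I + p\right) + \left(-3 + p \left(I + 2 p\right)\right)\right)^{2} = -7 + \left(-3 + I + p + p \left(I + 2 p\right)\right)^{2}$)
$\left(r{\left(13 \right)} + G{\left(17,8 \right)}\right) - 214 = \left(\left(1 + \frac{\sqrt{-6 + 13}}{4}\right) - \left(7 - \left(-3 + 8 + 17 + 2 \cdot 17^{2} + 8 \cdot 17\right)^{2}\right)\right) - 214 = \left(\left(1 + \frac{\sqrt{7}}{4}\right) - \left(7 - \left(-3 + 8 + 17 + 2 \cdot 289 + 136\right)^{2}\right)\right) - 214 = \left(\left(1 + \frac{\sqrt{7}}{4}\right) - \left(7 - \left(-3 + 8 + 17 + 578 + 136\right)^{2}\right)\right) - 214 = \left(\left(1 + \frac{\sqrt{7}}{4}\right) - \left(7 - 736^{2}\right)\right) - 214 = \left(\left(1 + \frac{\sqrt{7}}{4}\right) + \left(-7 + 541696\right)\right) - 214 = \left(\left(1 + \frac{\sqrt{7}}{4}\right) + 541689\right) - 214 = \left(541690 + \frac{\sqrt{7}}{4}\right) - 214 = 541476 + \frac{\sqrt{7}}{4}$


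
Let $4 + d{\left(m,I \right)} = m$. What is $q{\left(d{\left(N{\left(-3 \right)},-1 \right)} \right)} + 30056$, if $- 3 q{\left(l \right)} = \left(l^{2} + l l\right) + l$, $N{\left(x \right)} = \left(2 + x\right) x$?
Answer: $\frac{90167}{3} \approx 30056.0$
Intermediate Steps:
$N{\left(x \right)} = x \left(2 + x\right)$
$d{\left(m,I \right)} = -4 + m$
$q{\left(l \right)} = - \frac{2 l^{2}}{3} - \frac{l}{3}$ ($q{\left(l \right)} = - \frac{\left(l^{2} + l l\right) + l}{3} = - \frac{\left(l^{2} + l^{2}\right) + l}{3} = - \frac{2 l^{2} + l}{3} = - \frac{l + 2 l^{2}}{3} = - \frac{2 l^{2}}{3} - \frac{l}{3}$)
$q{\left(d{\left(N{\left(-3 \right)},-1 \right)} \right)} + 30056 = - \frac{\left(-4 - 3 \left(2 - 3\right)\right) \left(1 + 2 \left(-4 - 3 \left(2 - 3\right)\right)\right)}{3} + 30056 = - \frac{\left(-4 - -3\right) \left(1 + 2 \left(-4 - -3\right)\right)}{3} + 30056 = - \frac{\left(-4 + 3\right) \left(1 + 2 \left(-4 + 3\right)\right)}{3} + 30056 = \left(- \frac{1}{3}\right) \left(-1\right) \left(1 + 2 \left(-1\right)\right) + 30056 = \left(- \frac{1}{3}\right) \left(-1\right) \left(1 - 2\right) + 30056 = \left(- \frac{1}{3}\right) \left(-1\right) \left(-1\right) + 30056 = - \frac{1}{3} + 30056 = \frac{90167}{3}$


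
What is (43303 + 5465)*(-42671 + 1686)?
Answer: -1998756480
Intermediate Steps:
(43303 + 5465)*(-42671 + 1686) = 48768*(-40985) = -1998756480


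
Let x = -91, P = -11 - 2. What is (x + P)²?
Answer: 10816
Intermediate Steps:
P = -13
(x + P)² = (-91 - 13)² = (-104)² = 10816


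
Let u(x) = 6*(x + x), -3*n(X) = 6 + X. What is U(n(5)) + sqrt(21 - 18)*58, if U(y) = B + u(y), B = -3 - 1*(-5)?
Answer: -42 + 58*sqrt(3) ≈ 58.459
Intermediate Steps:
n(X) = -2 - X/3 (n(X) = -(6 + X)/3 = -2 - X/3)
u(x) = 12*x (u(x) = 6*(2*x) = 12*x)
B = 2 (B = -3 + 5 = 2)
U(y) = 2 + 12*y
U(n(5)) + sqrt(21 - 18)*58 = (2 + 12*(-2 - 1/3*5)) + sqrt(21 - 18)*58 = (2 + 12*(-2 - 5/3)) + sqrt(3)*58 = (2 + 12*(-11/3)) + 58*sqrt(3) = (2 - 44) + 58*sqrt(3) = -42 + 58*sqrt(3)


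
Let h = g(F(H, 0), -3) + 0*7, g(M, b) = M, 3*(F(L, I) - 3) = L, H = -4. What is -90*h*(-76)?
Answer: 11400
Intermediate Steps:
F(L, I) = 3 + L/3
h = 5/3 (h = (3 + (⅓)*(-4)) + 0*7 = (3 - 4/3) + 0 = 5/3 + 0 = 5/3 ≈ 1.6667)
-90*h*(-76) = -90*5/3*(-76) = -150*(-76) = 11400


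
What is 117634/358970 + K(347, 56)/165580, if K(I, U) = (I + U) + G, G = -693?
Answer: 968686821/2971912630 ≈ 0.32595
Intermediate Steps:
K(I, U) = -693 + I + U (K(I, U) = (I + U) - 693 = -693 + I + U)
117634/358970 + K(347, 56)/165580 = 117634/358970 + (-693 + 347 + 56)/165580 = 117634*(1/358970) - 290*1/165580 = 58817/179485 - 29/16558 = 968686821/2971912630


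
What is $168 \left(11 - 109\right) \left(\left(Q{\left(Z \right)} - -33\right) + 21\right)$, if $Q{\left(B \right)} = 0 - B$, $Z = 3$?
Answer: $-839664$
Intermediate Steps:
$Q{\left(B \right)} = - B$
$168 \left(11 - 109\right) \left(\left(Q{\left(Z \right)} - -33\right) + 21\right) = 168 \left(11 - 109\right) \left(\left(\left(-1\right) 3 - -33\right) + 21\right) = 168 \left(- 98 \left(\left(-3 + 33\right) + 21\right)\right) = 168 \left(- 98 \left(30 + 21\right)\right) = 168 \left(\left(-98\right) 51\right) = 168 \left(-4998\right) = -839664$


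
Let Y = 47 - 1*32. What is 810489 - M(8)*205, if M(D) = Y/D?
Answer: 6480837/8 ≈ 8.1011e+5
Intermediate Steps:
Y = 15 (Y = 47 - 32 = 15)
M(D) = 15/D
810489 - M(8)*205 = 810489 - 15/8*205 = 810489 - 15*(1/8)*205 = 810489 - 15*205/8 = 810489 - 1*3075/8 = 810489 - 3075/8 = 6480837/8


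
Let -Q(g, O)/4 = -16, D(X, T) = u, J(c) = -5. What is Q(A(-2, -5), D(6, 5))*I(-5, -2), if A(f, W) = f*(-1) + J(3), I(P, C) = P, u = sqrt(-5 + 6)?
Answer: -320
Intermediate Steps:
u = 1 (u = sqrt(1) = 1)
A(f, W) = -5 - f (A(f, W) = f*(-1) - 5 = -f - 5 = -5 - f)
D(X, T) = 1
Q(g, O) = 64 (Q(g, O) = -4*(-16) = 64)
Q(A(-2, -5), D(6, 5))*I(-5, -2) = 64*(-5) = -320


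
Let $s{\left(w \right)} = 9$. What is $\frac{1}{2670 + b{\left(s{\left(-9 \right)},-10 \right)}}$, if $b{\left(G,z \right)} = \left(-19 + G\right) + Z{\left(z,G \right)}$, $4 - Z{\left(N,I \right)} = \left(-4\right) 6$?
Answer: $\frac{1}{2688} \approx 0.00037202$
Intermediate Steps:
$Z{\left(N,I \right)} = 28$ ($Z{\left(N,I \right)} = 4 - \left(-4\right) 6 = 4 - -24 = 4 + 24 = 28$)
$b{\left(G,z \right)} = 9 + G$ ($b{\left(G,z \right)} = \left(-19 + G\right) + 28 = 9 + G$)
$\frac{1}{2670 + b{\left(s{\left(-9 \right)},-10 \right)}} = \frac{1}{2670 + \left(9 + 9\right)} = \frac{1}{2670 + 18} = \frac{1}{2688}$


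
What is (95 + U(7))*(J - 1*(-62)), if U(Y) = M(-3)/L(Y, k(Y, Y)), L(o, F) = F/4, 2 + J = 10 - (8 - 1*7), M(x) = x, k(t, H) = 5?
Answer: 31947/5 ≈ 6389.4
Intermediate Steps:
J = 7 (J = -2 + (10 - (8 - 1*7)) = -2 + (10 - (8 - 7)) = -2 + (10 - 1*1) = -2 + (10 - 1) = -2 + 9 = 7)
L(o, F) = F/4 (L(o, F) = F*(1/4) = F/4)
U(Y) = -12/5 (U(Y) = -3/((1/4)*5) = -3/5/4 = -3*4/5 = -12/5)
(95 + U(7))*(J - 1*(-62)) = (95 - 12/5)*(7 - 1*(-62)) = 463*(7 + 62)/5 = (463/5)*69 = 31947/5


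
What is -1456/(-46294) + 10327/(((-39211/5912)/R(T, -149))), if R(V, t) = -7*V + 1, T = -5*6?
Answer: -298184955375200/907617017 ≈ -3.2854e+5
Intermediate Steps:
T = -30
R(V, t) = 1 - 7*V
-1456/(-46294) + 10327/(((-39211/5912)/R(T, -149))) = -1456/(-46294) + 10327/(((-39211/5912)/(1 - 7*(-30)))) = -1456*(-1/46294) + 10327/(((-39211*1/5912)/(1 + 210))) = 728/23147 + 10327/((-39211/5912/211)) = 728/23147 + 10327/((-39211/5912*1/211)) = 728/23147 + 10327/(-39211/1247432) = 728/23147 + 10327*(-1247432/39211) = 728/23147 - 12882230264/39211 = -298184955375200/907617017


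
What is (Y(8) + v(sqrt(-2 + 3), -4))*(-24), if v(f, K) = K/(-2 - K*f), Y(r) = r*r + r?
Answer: -1680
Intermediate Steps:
Y(r) = r + r**2 (Y(r) = r**2 + r = r + r**2)
v(f, K) = K/(-2 - K*f)
(Y(8) + v(sqrt(-2 + 3), -4))*(-24) = (8*(1 + 8) - 1*(-4)/(2 - 4*sqrt(-2 + 3)))*(-24) = (8*9 - 1*(-4)/(2 - 4*sqrt(1)))*(-24) = (72 - 1*(-4)/(2 - 4*1))*(-24) = (72 - 1*(-4)/(2 - 4))*(-24) = (72 - 1*(-4)/(-2))*(-24) = (72 - 1*(-4)*(-1/2))*(-24) = (72 - 2)*(-24) = 70*(-24) = -1680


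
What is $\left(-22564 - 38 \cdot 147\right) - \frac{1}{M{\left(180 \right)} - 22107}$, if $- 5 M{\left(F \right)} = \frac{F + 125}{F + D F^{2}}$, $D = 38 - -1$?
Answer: $- \frac{786465523002370}{27938384521} \approx -28150.0$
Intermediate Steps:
$D = 39$ ($D = 38 + 1 = 39$)
$M{\left(F \right)} = - \frac{125 + F}{5 \left(F + 39 F^{2}\right)}$ ($M{\left(F \right)} = - \frac{\left(F + 125\right) \frac{1}{F + 39 F^{2}}}{5} = - \frac{\left(125 + F\right) \frac{1}{F + 39 F^{2}}}{5} = - \frac{\frac{1}{F + 39 F^{2}} \left(125 + F\right)}{5} = - \frac{125 + F}{5 \left(F + 39 F^{2}\right)}$)
$\left(-22564 - 38 \cdot 147\right) - \frac{1}{M{\left(180 \right)} - 22107} = \left(-22564 - 38 \cdot 147\right) - \frac{1}{\frac{-125 - 180}{5 \cdot 180 \left(1 + 39 \cdot 180\right)} - 22107} = \left(-22564 - 5586\right) - \frac{1}{\frac{1}{5} \cdot \frac{1}{180} \frac{1}{1 + 7020} \left(-125 - 180\right) - 22107} = \left(-22564 - 5586\right) - \frac{1}{\frac{1}{5} \cdot \frac{1}{180} \cdot \frac{1}{7021} \left(-305\right) - 22107} = -28150 - \frac{1}{\frac{1}{5} \cdot \frac{1}{180} \cdot \frac{1}{7021} \left(-305\right) - 22107} = -28150 - \frac{1}{- \frac{61}{1263780} - 22107} = -28150 - \frac{1}{- \frac{27938384521}{1263780}} = -28150 - - \frac{1263780}{27938384521} = -28150 + \frac{1263780}{27938384521} = - \frac{786465523002370}{27938384521}$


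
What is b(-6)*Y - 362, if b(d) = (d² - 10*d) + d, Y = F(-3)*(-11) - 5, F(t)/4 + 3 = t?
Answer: 22948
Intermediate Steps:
F(t) = -12 + 4*t
Y = 259 (Y = (-12 + 4*(-3))*(-11) - 5 = (-12 - 12)*(-11) - 5 = -24*(-11) - 5 = 264 - 5 = 259)
b(d) = d² - 9*d
b(-6)*Y - 362 = -6*(-9 - 6)*259 - 362 = -6*(-15)*259 - 362 = 90*259 - 362 = 23310 - 362 = 22948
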